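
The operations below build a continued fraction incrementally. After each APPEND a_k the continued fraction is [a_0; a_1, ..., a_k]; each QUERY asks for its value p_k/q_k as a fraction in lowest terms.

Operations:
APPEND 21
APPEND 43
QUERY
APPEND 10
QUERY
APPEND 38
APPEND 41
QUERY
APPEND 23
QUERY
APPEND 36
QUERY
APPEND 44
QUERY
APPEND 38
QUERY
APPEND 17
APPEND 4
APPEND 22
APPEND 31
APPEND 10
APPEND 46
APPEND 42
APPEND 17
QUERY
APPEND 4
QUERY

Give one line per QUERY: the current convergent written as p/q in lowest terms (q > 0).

APPEND 21: p_0 = 21·1 + 0 = 21, q_0 = 21·0 + 1 = 1 → 21/1
APPEND 43: p_1 = 43·21 + 1 = 904, q_1 = 43·1 + 0 = 43 → 904/43
APPEND 10: p_2 = 10·904 + 21 = 9061, q_2 = 10·43 + 1 = 431 → 9061/431
APPEND 38: p_3 = 38·9061 + 904 = 345222, q_3 = 38·431 + 43 = 16421 → 345222/16421
APPEND 41: p_4 = 41·345222 + 9061 = 14163163, q_4 = 41·16421 + 431 = 673692 → 14163163/673692
APPEND 23: p_5 = 23·14163163 + 345222 = 326097971, q_5 = 23·673692 + 16421 = 15511337 → 326097971/15511337
APPEND 36: p_6 = 36·326097971 + 14163163 = 11753690119, q_6 = 36·15511337 + 673692 = 559081824 → 11753690119/559081824
APPEND 44: p_7 = 44·11753690119 + 326097971 = 517488463207, q_7 = 44·559081824 + 15511337 = 24615111593 → 517488463207/24615111593
APPEND 38: p_8 = 38·517488463207 + 11753690119 = 19676315291985, q_8 = 38·24615111593 + 559081824 = 935933322358 → 19676315291985/935933322358
APPEND 17: p_9 = 17·19676315291985 + 517488463207 = 335014848426952, q_9 = 17·935933322358 + 24615111593 = 15935481591679 → 335014848426952/15935481591679
APPEND 4: p_10 = 4·335014848426952 + 19676315291985 = 1359735708999793, q_10 = 4·15935481591679 + 935933322358 = 64677859689074 → 1359735708999793/64677859689074
APPEND 22: p_11 = 22·1359735708999793 + 335014848426952 = 30249200446422398, q_11 = 22·64677859689074 + 15935481591679 = 1438848394751307 → 30249200446422398/1438848394751307
APPEND 31: p_12 = 31·30249200446422398 + 1359735708999793 = 939084949548094131, q_12 = 31·1438848394751307 + 64677859689074 = 44668978096979591 → 939084949548094131/44668978096979591
APPEND 10: p_13 = 10·939084949548094131 + 30249200446422398 = 9421098695927363708, q_13 = 10·44668978096979591 + 1438848394751307 = 448128629364547217 → 9421098695927363708/448128629364547217
APPEND 46: p_14 = 46·9421098695927363708 + 939084949548094131 = 434309624962206824699, q_14 = 46·448128629364547217 + 44668978096979591 = 20658585928866151573 → 434309624962206824699/20658585928866151573
APPEND 42: p_15 = 42·434309624962206824699 + 9421098695927363708 = 18250425347108614001066, q_15 = 42·20658585928866151573 + 448128629364547217 = 868108737641742913283 → 18250425347108614001066/868108737641742913283
APPEND 17: p_16 = 17·18250425347108614001066 + 434309624962206824699 = 310691540525808644842821, q_16 = 17·868108737641742913283 + 20658585928866151573 = 14778507125838495677384 → 310691540525808644842821/14778507125838495677384
APPEND 4: p_17 = 4·310691540525808644842821 + 18250425347108614001066 = 1261016587450343193372350, q_17 = 4·14778507125838495677384 + 868108737641742913283 = 59982137240995725622819 → 1261016587450343193372350/59982137240995725622819

904/43
9061/431
14163163/673692
326097971/15511337
11753690119/559081824
517488463207/24615111593
19676315291985/935933322358
310691540525808644842821/14778507125838495677384
1261016587450343193372350/59982137240995725622819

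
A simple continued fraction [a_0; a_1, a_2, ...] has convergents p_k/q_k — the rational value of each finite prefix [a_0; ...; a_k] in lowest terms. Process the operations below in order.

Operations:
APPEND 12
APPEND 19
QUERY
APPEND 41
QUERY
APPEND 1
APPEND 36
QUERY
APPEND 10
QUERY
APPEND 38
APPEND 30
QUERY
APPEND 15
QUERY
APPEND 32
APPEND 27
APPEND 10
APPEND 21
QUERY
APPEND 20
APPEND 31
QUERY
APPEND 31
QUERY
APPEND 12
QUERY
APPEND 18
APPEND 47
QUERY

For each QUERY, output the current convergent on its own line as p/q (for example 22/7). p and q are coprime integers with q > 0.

229/19
9401/780
356081/29544
3570440/296239
4084554470/338895019
61404349851/5094711911
11271834118614597/935222792558999
7016369791529365049/582147402189343360
217733434439262276211/18065318247850185591
2619817583062676679581/217365966376391570452
2229218964272732474587024/184958043478452618895621

APPEND 12: p_0 = 12·1 + 0 = 12, q_0 = 12·0 + 1 = 1 → 12/1
APPEND 19: p_1 = 19·12 + 1 = 229, q_1 = 19·1 + 0 = 19 → 229/19
APPEND 41: p_2 = 41·229 + 12 = 9401, q_2 = 41·19 + 1 = 780 → 9401/780
APPEND 1: p_3 = 1·9401 + 229 = 9630, q_3 = 1·780 + 19 = 799 → 9630/799
APPEND 36: p_4 = 36·9630 + 9401 = 356081, q_4 = 36·799 + 780 = 29544 → 356081/29544
APPEND 10: p_5 = 10·356081 + 9630 = 3570440, q_5 = 10·29544 + 799 = 296239 → 3570440/296239
APPEND 38: p_6 = 38·3570440 + 356081 = 136032801, q_6 = 38·296239 + 29544 = 11286626 → 136032801/11286626
APPEND 30: p_7 = 30·136032801 + 3570440 = 4084554470, q_7 = 30·11286626 + 296239 = 338895019 → 4084554470/338895019
APPEND 15: p_8 = 15·4084554470 + 136032801 = 61404349851, q_8 = 15·338895019 + 11286626 = 5094711911 → 61404349851/5094711911
APPEND 32: p_9 = 32·61404349851 + 4084554470 = 1969023749702, q_9 = 32·5094711911 + 338895019 = 163369676171 → 1969023749702/163369676171
APPEND 27: p_10 = 27·1969023749702 + 61404349851 = 53225045591805, q_10 = 27·163369676171 + 5094711911 = 4416075968528 → 53225045591805/4416075968528
APPEND 10: p_11 = 10·53225045591805 + 1969023749702 = 534219479667752, q_11 = 10·4416075968528 + 163369676171 = 44324129361451 → 534219479667752/44324129361451
APPEND 21: p_12 = 21·534219479667752 + 53225045591805 = 11271834118614597, q_12 = 21·44324129361451 + 4416075968528 = 935222792558999 → 11271834118614597/935222792558999
APPEND 20: p_13 = 20·11271834118614597 + 534219479667752 = 225970901851959692, q_13 = 20·935222792558999 + 44324129361451 = 18748779980541431 → 225970901851959692/18748779980541431
APPEND 31: p_14 = 31·225970901851959692 + 11271834118614597 = 7016369791529365049, q_14 = 31·18748779980541431 + 935222792558999 = 582147402189343360 → 7016369791529365049/582147402189343360
APPEND 31: p_15 = 31·7016369791529365049 + 225970901851959692 = 217733434439262276211, q_15 = 31·582147402189343360 + 18748779980541431 = 18065318247850185591 → 217733434439262276211/18065318247850185591
APPEND 12: p_16 = 12·217733434439262276211 + 7016369791529365049 = 2619817583062676679581, q_16 = 12·18065318247850185591 + 582147402189343360 = 217365966376391570452 → 2619817583062676679581/217365966376391570452
APPEND 18: p_17 = 18·2619817583062676679581 + 217733434439262276211 = 47374449929567442508669, q_17 = 18·217365966376391570452 + 18065318247850185591 = 3930652713022898453727 → 47374449929567442508669/3930652713022898453727
APPEND 47: p_18 = 47·47374449929567442508669 + 2619817583062676679581 = 2229218964272732474587024, q_18 = 47·3930652713022898453727 + 217365966376391570452 = 184958043478452618895621 → 2229218964272732474587024/184958043478452618895621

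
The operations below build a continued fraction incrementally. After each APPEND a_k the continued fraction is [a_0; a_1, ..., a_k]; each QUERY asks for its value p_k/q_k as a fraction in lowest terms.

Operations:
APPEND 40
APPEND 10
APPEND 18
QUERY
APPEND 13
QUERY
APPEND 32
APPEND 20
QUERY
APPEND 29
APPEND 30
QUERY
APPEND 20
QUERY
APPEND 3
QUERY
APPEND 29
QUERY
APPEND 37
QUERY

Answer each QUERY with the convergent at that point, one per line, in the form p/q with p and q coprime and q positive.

APPEND 40: p_0 = 40·1 + 0 = 40, q_0 = 40·0 + 1 = 1 → 40/1
APPEND 10: p_1 = 10·40 + 1 = 401, q_1 = 10·1 + 0 = 10 → 401/10
APPEND 18: p_2 = 18·401 + 40 = 7258, q_2 = 18·10 + 1 = 181 → 7258/181
APPEND 13: p_3 = 13·7258 + 401 = 94755, q_3 = 13·181 + 10 = 2363 → 94755/2363
APPEND 32: p_4 = 32·94755 + 7258 = 3039418, q_4 = 32·2363 + 181 = 75797 → 3039418/75797
APPEND 20: p_5 = 20·3039418 + 94755 = 60883115, q_5 = 20·75797 + 2363 = 1518303 → 60883115/1518303
APPEND 29: p_6 = 29·60883115 + 3039418 = 1768649753, q_6 = 29·1518303 + 75797 = 44106584 → 1768649753/44106584
APPEND 30: p_7 = 30·1768649753 + 60883115 = 53120375705, q_7 = 30·44106584 + 1518303 = 1324715823 → 53120375705/1324715823
APPEND 20: p_8 = 20·53120375705 + 1768649753 = 1064176163853, q_8 = 20·1324715823 + 44106584 = 26538423044 → 1064176163853/26538423044
APPEND 3: p_9 = 3·1064176163853 + 53120375705 = 3245648867264, q_9 = 3·26538423044 + 1324715823 = 80939984955 → 3245648867264/80939984955
APPEND 29: p_10 = 29·3245648867264 + 1064176163853 = 95187993314509, q_10 = 29·80939984955 + 26538423044 = 2373797986739 → 95187993314509/2373797986739
APPEND 37: p_11 = 37·95187993314509 + 3245648867264 = 3525201401504097, q_11 = 37·2373797986739 + 80939984955 = 87911465494298 → 3525201401504097/87911465494298

7258/181
94755/2363
60883115/1518303
53120375705/1324715823
1064176163853/26538423044
3245648867264/80939984955
95187993314509/2373797986739
3525201401504097/87911465494298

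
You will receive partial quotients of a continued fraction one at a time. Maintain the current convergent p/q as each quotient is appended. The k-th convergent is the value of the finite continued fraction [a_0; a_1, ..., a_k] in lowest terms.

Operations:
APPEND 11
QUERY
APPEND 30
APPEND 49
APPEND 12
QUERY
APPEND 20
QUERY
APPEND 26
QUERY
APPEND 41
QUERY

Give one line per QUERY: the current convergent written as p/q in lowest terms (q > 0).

APPEND 11: p_0 = 11·1 + 0 = 11, q_0 = 11·0 + 1 = 1 → 11/1
APPEND 30: p_1 = 30·11 + 1 = 331, q_1 = 30·1 + 0 = 30 → 331/30
APPEND 49: p_2 = 49·331 + 11 = 16230, q_2 = 49·30 + 1 = 1471 → 16230/1471
APPEND 12: p_3 = 12·16230 + 331 = 195091, q_3 = 12·1471 + 30 = 17682 → 195091/17682
APPEND 20: p_4 = 20·195091 + 16230 = 3918050, q_4 = 20·17682 + 1471 = 355111 → 3918050/355111
APPEND 26: p_5 = 26·3918050 + 195091 = 102064391, q_5 = 26·355111 + 17682 = 9250568 → 102064391/9250568
APPEND 41: p_6 = 41·102064391 + 3918050 = 4188558081, q_6 = 41·9250568 + 355111 = 379628399 → 4188558081/379628399

11/1
195091/17682
3918050/355111
102064391/9250568
4188558081/379628399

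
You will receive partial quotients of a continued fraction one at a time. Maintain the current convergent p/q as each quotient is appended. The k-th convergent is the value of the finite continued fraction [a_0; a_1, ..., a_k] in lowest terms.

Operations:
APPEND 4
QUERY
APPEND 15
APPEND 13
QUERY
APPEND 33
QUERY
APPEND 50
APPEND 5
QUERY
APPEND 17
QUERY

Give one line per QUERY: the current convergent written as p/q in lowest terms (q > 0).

APPEND 4: p_0 = 4·1 + 0 = 4, q_0 = 4·0 + 1 = 1 → 4/1
APPEND 15: p_1 = 15·4 + 1 = 61, q_1 = 15·1 + 0 = 15 → 61/15
APPEND 13: p_2 = 13·61 + 4 = 797, q_2 = 13·15 + 1 = 196 → 797/196
APPEND 33: p_3 = 33·797 + 61 = 26362, q_3 = 33·196 + 15 = 6483 → 26362/6483
APPEND 50: p_4 = 50·26362 + 797 = 1318897, q_4 = 50·6483 + 196 = 324346 → 1318897/324346
APPEND 5: p_5 = 5·1318897 + 26362 = 6620847, q_5 = 5·324346 + 6483 = 1628213 → 6620847/1628213
APPEND 17: p_6 = 17·6620847 + 1318897 = 113873296, q_6 = 17·1628213 + 324346 = 28003967 → 113873296/28003967

4/1
797/196
26362/6483
6620847/1628213
113873296/28003967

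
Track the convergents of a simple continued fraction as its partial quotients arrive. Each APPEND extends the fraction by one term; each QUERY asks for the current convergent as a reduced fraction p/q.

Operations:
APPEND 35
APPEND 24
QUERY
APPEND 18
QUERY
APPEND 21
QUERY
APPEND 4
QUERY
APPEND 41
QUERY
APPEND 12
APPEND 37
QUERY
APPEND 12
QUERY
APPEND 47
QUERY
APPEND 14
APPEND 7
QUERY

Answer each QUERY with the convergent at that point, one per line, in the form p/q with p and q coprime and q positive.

841/24
15173/433
319474/9117
1293069/36901
53335303/1522058
23782053388/678681147
286025957361/8162475361
13467002049355/384315023114
1335235384587672/38104324615813

APPEND 35: p_0 = 35·1 + 0 = 35, q_0 = 35·0 + 1 = 1 → 35/1
APPEND 24: p_1 = 24·35 + 1 = 841, q_1 = 24·1 + 0 = 24 → 841/24
APPEND 18: p_2 = 18·841 + 35 = 15173, q_2 = 18·24 + 1 = 433 → 15173/433
APPEND 21: p_3 = 21·15173 + 841 = 319474, q_3 = 21·433 + 24 = 9117 → 319474/9117
APPEND 4: p_4 = 4·319474 + 15173 = 1293069, q_4 = 4·9117 + 433 = 36901 → 1293069/36901
APPEND 41: p_5 = 41·1293069 + 319474 = 53335303, q_5 = 41·36901 + 9117 = 1522058 → 53335303/1522058
APPEND 12: p_6 = 12·53335303 + 1293069 = 641316705, q_6 = 12·1522058 + 36901 = 18301597 → 641316705/18301597
APPEND 37: p_7 = 37·641316705 + 53335303 = 23782053388, q_7 = 37·18301597 + 1522058 = 678681147 → 23782053388/678681147
APPEND 12: p_8 = 12·23782053388 + 641316705 = 286025957361, q_8 = 12·678681147 + 18301597 = 8162475361 → 286025957361/8162475361
APPEND 47: p_9 = 47·286025957361 + 23782053388 = 13467002049355, q_9 = 47·8162475361 + 678681147 = 384315023114 → 13467002049355/384315023114
APPEND 14: p_10 = 14·13467002049355 + 286025957361 = 188824054648331, q_10 = 14·384315023114 + 8162475361 = 5388572798957 → 188824054648331/5388572798957
APPEND 7: p_11 = 7·188824054648331 + 13467002049355 = 1335235384587672, q_11 = 7·5388572798957 + 384315023114 = 38104324615813 → 1335235384587672/38104324615813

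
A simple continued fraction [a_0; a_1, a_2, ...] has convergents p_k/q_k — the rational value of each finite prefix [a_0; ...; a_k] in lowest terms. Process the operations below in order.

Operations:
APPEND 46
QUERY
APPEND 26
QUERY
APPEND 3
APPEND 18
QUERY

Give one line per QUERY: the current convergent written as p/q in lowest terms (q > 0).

APPEND 46: p_0 = 46·1 + 0 = 46, q_0 = 46·0 + 1 = 1 → 46/1
APPEND 26: p_1 = 26·46 + 1 = 1197, q_1 = 26·1 + 0 = 26 → 1197/26
APPEND 3: p_2 = 3·1197 + 46 = 3637, q_2 = 3·26 + 1 = 79 → 3637/79
APPEND 18: p_3 = 18·3637 + 1197 = 66663, q_3 = 18·79 + 26 = 1448 → 66663/1448

46/1
1197/26
66663/1448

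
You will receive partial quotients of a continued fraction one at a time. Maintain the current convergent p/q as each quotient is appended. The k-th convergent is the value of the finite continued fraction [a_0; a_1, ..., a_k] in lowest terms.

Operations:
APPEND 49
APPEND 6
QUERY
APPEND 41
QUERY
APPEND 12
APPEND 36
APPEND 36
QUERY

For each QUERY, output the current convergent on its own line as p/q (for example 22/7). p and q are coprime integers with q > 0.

295/6
12144/247
189829015/3860982

APPEND 49: p_0 = 49·1 + 0 = 49, q_0 = 49·0 + 1 = 1 → 49/1
APPEND 6: p_1 = 6·49 + 1 = 295, q_1 = 6·1 + 0 = 6 → 295/6
APPEND 41: p_2 = 41·295 + 49 = 12144, q_2 = 41·6 + 1 = 247 → 12144/247
APPEND 12: p_3 = 12·12144 + 295 = 146023, q_3 = 12·247 + 6 = 2970 → 146023/2970
APPEND 36: p_4 = 36·146023 + 12144 = 5268972, q_4 = 36·2970 + 247 = 107167 → 5268972/107167
APPEND 36: p_5 = 36·5268972 + 146023 = 189829015, q_5 = 36·107167 + 2970 = 3860982 → 189829015/3860982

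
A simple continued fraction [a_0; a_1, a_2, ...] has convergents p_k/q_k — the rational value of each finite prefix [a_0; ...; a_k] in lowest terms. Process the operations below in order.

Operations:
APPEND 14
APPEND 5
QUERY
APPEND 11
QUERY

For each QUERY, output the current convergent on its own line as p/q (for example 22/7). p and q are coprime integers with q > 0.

71/5
795/56

APPEND 14: p_0 = 14·1 + 0 = 14, q_0 = 14·0 + 1 = 1 → 14/1
APPEND 5: p_1 = 5·14 + 1 = 71, q_1 = 5·1 + 0 = 5 → 71/5
APPEND 11: p_2 = 11·71 + 14 = 795, q_2 = 11·5 + 1 = 56 → 795/56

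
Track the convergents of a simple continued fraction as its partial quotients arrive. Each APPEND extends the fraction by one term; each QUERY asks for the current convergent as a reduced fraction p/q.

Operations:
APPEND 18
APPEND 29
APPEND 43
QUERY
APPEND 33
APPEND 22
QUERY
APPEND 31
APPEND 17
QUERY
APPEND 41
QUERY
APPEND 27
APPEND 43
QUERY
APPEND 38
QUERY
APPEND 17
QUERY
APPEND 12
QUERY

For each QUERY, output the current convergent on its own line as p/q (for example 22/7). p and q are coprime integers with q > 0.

22507/1248
16374095/907934
8658157478/480089773
355492796797/19711867860
413454930649668/22925834313559
15720894328358381/871714404437235
267668658512742145/14842070709746554
3227744796481264121/178976562921395883

APPEND 18: p_0 = 18·1 + 0 = 18, q_0 = 18·0 + 1 = 1 → 18/1
APPEND 29: p_1 = 29·18 + 1 = 523, q_1 = 29·1 + 0 = 29 → 523/29
APPEND 43: p_2 = 43·523 + 18 = 22507, q_2 = 43·29 + 1 = 1248 → 22507/1248
APPEND 33: p_3 = 33·22507 + 523 = 743254, q_3 = 33·1248 + 29 = 41213 → 743254/41213
APPEND 22: p_4 = 22·743254 + 22507 = 16374095, q_4 = 22·41213 + 1248 = 907934 → 16374095/907934
APPEND 31: p_5 = 31·16374095 + 743254 = 508340199, q_5 = 31·907934 + 41213 = 28187167 → 508340199/28187167
APPEND 17: p_6 = 17·508340199 + 16374095 = 8658157478, q_6 = 17·28187167 + 907934 = 480089773 → 8658157478/480089773
APPEND 41: p_7 = 41·8658157478 + 508340199 = 355492796797, q_7 = 41·480089773 + 28187167 = 19711867860 → 355492796797/19711867860
APPEND 27: p_8 = 27·355492796797 + 8658157478 = 9606963670997, q_8 = 27·19711867860 + 480089773 = 532700521993 → 9606963670997/532700521993
APPEND 43: p_9 = 43·9606963670997 + 355492796797 = 413454930649668, q_9 = 43·532700521993 + 19711867860 = 22925834313559 → 413454930649668/22925834313559
APPEND 38: p_10 = 38·413454930649668 + 9606963670997 = 15720894328358381, q_10 = 38·22925834313559 + 532700521993 = 871714404437235 → 15720894328358381/871714404437235
APPEND 17: p_11 = 17·15720894328358381 + 413454930649668 = 267668658512742145, q_11 = 17·871714404437235 + 22925834313559 = 14842070709746554 → 267668658512742145/14842070709746554
APPEND 12: p_12 = 12·267668658512742145 + 15720894328358381 = 3227744796481264121, q_12 = 12·14842070709746554 + 871714404437235 = 178976562921395883 → 3227744796481264121/178976562921395883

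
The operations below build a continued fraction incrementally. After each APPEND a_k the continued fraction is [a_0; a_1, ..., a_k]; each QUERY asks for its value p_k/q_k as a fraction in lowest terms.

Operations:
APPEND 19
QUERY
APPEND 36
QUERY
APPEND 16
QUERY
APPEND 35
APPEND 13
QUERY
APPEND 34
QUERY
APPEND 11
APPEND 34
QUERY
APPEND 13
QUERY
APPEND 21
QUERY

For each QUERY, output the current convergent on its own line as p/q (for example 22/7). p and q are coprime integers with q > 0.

19/1
685/36
10979/577
5015329/263580
170906136/8981951
64260322186/3377193345
837269171243/44002578526
17646912918289/927431342391

APPEND 19: p_0 = 19·1 + 0 = 19, q_0 = 19·0 + 1 = 1 → 19/1
APPEND 36: p_1 = 36·19 + 1 = 685, q_1 = 36·1 + 0 = 36 → 685/36
APPEND 16: p_2 = 16·685 + 19 = 10979, q_2 = 16·36 + 1 = 577 → 10979/577
APPEND 35: p_3 = 35·10979 + 685 = 384950, q_3 = 35·577 + 36 = 20231 → 384950/20231
APPEND 13: p_4 = 13·384950 + 10979 = 5015329, q_4 = 13·20231 + 577 = 263580 → 5015329/263580
APPEND 34: p_5 = 34·5015329 + 384950 = 170906136, q_5 = 34·263580 + 20231 = 8981951 → 170906136/8981951
APPEND 11: p_6 = 11·170906136 + 5015329 = 1884982825, q_6 = 11·8981951 + 263580 = 99065041 → 1884982825/99065041
APPEND 34: p_7 = 34·1884982825 + 170906136 = 64260322186, q_7 = 34·99065041 + 8981951 = 3377193345 → 64260322186/3377193345
APPEND 13: p_8 = 13·64260322186 + 1884982825 = 837269171243, q_8 = 13·3377193345 + 99065041 = 44002578526 → 837269171243/44002578526
APPEND 21: p_9 = 21·837269171243 + 64260322186 = 17646912918289, q_9 = 21·44002578526 + 3377193345 = 927431342391 → 17646912918289/927431342391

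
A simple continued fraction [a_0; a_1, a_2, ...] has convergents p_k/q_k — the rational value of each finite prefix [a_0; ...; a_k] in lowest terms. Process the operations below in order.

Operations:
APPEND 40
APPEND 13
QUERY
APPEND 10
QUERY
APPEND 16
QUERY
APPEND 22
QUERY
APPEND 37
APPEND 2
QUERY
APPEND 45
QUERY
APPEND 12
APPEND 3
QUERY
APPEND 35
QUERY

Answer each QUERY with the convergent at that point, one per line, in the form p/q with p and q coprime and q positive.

APPEND 40: p_0 = 40·1 + 0 = 40, q_0 = 40·0 + 1 = 1 → 40/1
APPEND 13: p_1 = 13·40 + 1 = 521, q_1 = 13·1 + 0 = 13 → 521/13
APPEND 10: p_2 = 10·521 + 40 = 5250, q_2 = 10·13 + 1 = 131 → 5250/131
APPEND 16: p_3 = 16·5250 + 521 = 84521, q_3 = 16·131 + 13 = 2109 → 84521/2109
APPEND 22: p_4 = 22·84521 + 5250 = 1864712, q_4 = 22·2109 + 131 = 46529 → 1864712/46529
APPEND 37: p_5 = 37·1864712 + 84521 = 69078865, q_5 = 37·46529 + 2109 = 1723682 → 69078865/1723682
APPEND 2: p_6 = 2·69078865 + 1864712 = 140022442, q_6 = 2·1723682 + 46529 = 3493893 → 140022442/3493893
APPEND 45: p_7 = 45·140022442 + 69078865 = 6370088755, q_7 = 45·3493893 + 1723682 = 158948867 → 6370088755/158948867
APPEND 12: p_8 = 12·6370088755 + 140022442 = 76581087502, q_8 = 12·158948867 + 3493893 = 1910880297 → 76581087502/1910880297
APPEND 3: p_9 = 3·76581087502 + 6370088755 = 236113351261, q_9 = 3·1910880297 + 158948867 = 5891589758 → 236113351261/5891589758
APPEND 35: p_10 = 35·236113351261 + 76581087502 = 8340548381637, q_10 = 35·5891589758 + 1910880297 = 208116521827 → 8340548381637/208116521827

521/13
5250/131
84521/2109
1864712/46529
140022442/3493893
6370088755/158948867
236113351261/5891589758
8340548381637/208116521827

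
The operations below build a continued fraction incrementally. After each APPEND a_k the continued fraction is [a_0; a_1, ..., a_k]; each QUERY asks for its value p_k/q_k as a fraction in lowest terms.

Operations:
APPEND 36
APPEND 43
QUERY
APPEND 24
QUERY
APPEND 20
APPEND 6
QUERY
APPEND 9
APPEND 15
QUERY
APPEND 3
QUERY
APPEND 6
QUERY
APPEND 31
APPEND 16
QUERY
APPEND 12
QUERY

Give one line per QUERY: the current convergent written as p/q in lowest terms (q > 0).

1549/43
37212/1033
4511946/125251
624811491/17344681
1915787776/53182005
12119538147/336436711
6054063063475/168059957447
73026378232033/2027202209410

APPEND 36: p_0 = 36·1 + 0 = 36, q_0 = 36·0 + 1 = 1 → 36/1
APPEND 43: p_1 = 43·36 + 1 = 1549, q_1 = 43·1 + 0 = 43 → 1549/43
APPEND 24: p_2 = 24·1549 + 36 = 37212, q_2 = 24·43 + 1 = 1033 → 37212/1033
APPEND 20: p_3 = 20·37212 + 1549 = 745789, q_3 = 20·1033 + 43 = 20703 → 745789/20703
APPEND 6: p_4 = 6·745789 + 37212 = 4511946, q_4 = 6·20703 + 1033 = 125251 → 4511946/125251
APPEND 9: p_5 = 9·4511946 + 745789 = 41353303, q_5 = 9·125251 + 20703 = 1147962 → 41353303/1147962
APPEND 15: p_6 = 15·41353303 + 4511946 = 624811491, q_6 = 15·1147962 + 125251 = 17344681 → 624811491/17344681
APPEND 3: p_7 = 3·624811491 + 41353303 = 1915787776, q_7 = 3·17344681 + 1147962 = 53182005 → 1915787776/53182005
APPEND 6: p_8 = 6·1915787776 + 624811491 = 12119538147, q_8 = 6·53182005 + 17344681 = 336436711 → 12119538147/336436711
APPEND 31: p_9 = 31·12119538147 + 1915787776 = 377621470333, q_9 = 31·336436711 + 53182005 = 10482720046 → 377621470333/10482720046
APPEND 16: p_10 = 16·377621470333 + 12119538147 = 6054063063475, q_10 = 16·10482720046 + 336436711 = 168059957447 → 6054063063475/168059957447
APPEND 12: p_11 = 12·6054063063475 + 377621470333 = 73026378232033, q_11 = 12·168059957447 + 10482720046 = 2027202209410 → 73026378232033/2027202209410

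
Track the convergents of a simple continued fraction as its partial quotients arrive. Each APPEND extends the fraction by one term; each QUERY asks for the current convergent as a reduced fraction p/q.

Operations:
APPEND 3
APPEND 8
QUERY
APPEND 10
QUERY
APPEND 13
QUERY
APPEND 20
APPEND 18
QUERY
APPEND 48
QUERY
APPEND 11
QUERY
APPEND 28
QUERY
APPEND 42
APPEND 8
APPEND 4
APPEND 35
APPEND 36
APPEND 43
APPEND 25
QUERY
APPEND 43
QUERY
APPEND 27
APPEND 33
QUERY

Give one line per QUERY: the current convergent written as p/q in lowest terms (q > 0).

25/8
253/81
3314/1061
1200908/384479
57710117/18476293
636012195/203623702
17866051577/5719939949
33979207241290037464/10878678150969549705
1462463817311642077863/468217903466533763044
1305639038880947304690108/418009366271130111775513

APPEND 3: p_0 = 3·1 + 0 = 3, q_0 = 3·0 + 1 = 1 → 3/1
APPEND 8: p_1 = 8·3 + 1 = 25, q_1 = 8·1 + 0 = 8 → 25/8
APPEND 10: p_2 = 10·25 + 3 = 253, q_2 = 10·8 + 1 = 81 → 253/81
APPEND 13: p_3 = 13·253 + 25 = 3314, q_3 = 13·81 + 8 = 1061 → 3314/1061
APPEND 20: p_4 = 20·3314 + 253 = 66533, q_4 = 20·1061 + 81 = 21301 → 66533/21301
APPEND 18: p_5 = 18·66533 + 3314 = 1200908, q_5 = 18·21301 + 1061 = 384479 → 1200908/384479
APPEND 48: p_6 = 48·1200908 + 66533 = 57710117, q_6 = 48·384479 + 21301 = 18476293 → 57710117/18476293
APPEND 11: p_7 = 11·57710117 + 1200908 = 636012195, q_7 = 11·18476293 + 384479 = 203623702 → 636012195/203623702
APPEND 28: p_8 = 28·636012195 + 57710117 = 17866051577, q_8 = 28·203623702 + 18476293 = 5719939949 → 17866051577/5719939949
APPEND 42: p_9 = 42·17866051577 + 636012195 = 751010178429, q_9 = 42·5719939949 + 203623702 = 240441101560 → 751010178429/240441101560
APPEND 8: p_10 = 8·751010178429 + 17866051577 = 6025947479009, q_10 = 8·240441101560 + 5719939949 = 1929248752429 → 6025947479009/1929248752429
APPEND 4: p_11 = 4·6025947479009 + 751010178429 = 24854800094465, q_11 = 4·1929248752429 + 240441101560 = 7957436111276 → 24854800094465/7957436111276
APPEND 35: p_12 = 35·24854800094465 + 6025947479009 = 875943950785284, q_12 = 35·7957436111276 + 1929248752429 = 280439512647089 → 875943950785284/280439512647089
APPEND 36: p_13 = 36·875943950785284 + 24854800094465 = 31558837028364689, q_13 = 36·280439512647089 + 7957436111276 = 10103779891406480 → 31558837028364689/10103779891406480
APPEND 43: p_14 = 43·31558837028364689 + 875943950785284 = 1357905936170466911, q_14 = 43·10103779891406480 + 280439512647089 = 434742974843125729 → 1357905936170466911/434742974843125729
APPEND 25: p_15 = 25·1357905936170466911 + 31558837028364689 = 33979207241290037464, q_15 = 25·434742974843125729 + 10103779891406480 = 10878678150969549705 → 33979207241290037464/10878678150969549705
APPEND 43: p_16 = 43·33979207241290037464 + 1357905936170466911 = 1462463817311642077863, q_16 = 43·10878678150969549705 + 434742974843125729 = 468217903466533763044 → 1462463817311642077863/468217903466533763044
APPEND 27: p_17 = 27·1462463817311642077863 + 33979207241290037464 = 39520502274655626139765, q_17 = 27·468217903466533763044 + 10878678150969549705 = 12652762071747381151893 → 39520502274655626139765/12652762071747381151893
APPEND 33: p_18 = 33·39520502274655626139765 + 1462463817311642077863 = 1305639038880947304690108, q_18 = 33·12652762071747381151893 + 468217903466533763044 = 418009366271130111775513 → 1305639038880947304690108/418009366271130111775513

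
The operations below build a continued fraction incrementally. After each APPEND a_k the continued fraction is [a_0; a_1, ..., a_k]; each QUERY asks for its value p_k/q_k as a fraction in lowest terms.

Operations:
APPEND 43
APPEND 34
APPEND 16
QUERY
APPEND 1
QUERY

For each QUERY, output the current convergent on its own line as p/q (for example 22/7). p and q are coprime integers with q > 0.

23451/545
24914/579

APPEND 43: p_0 = 43·1 + 0 = 43, q_0 = 43·0 + 1 = 1 → 43/1
APPEND 34: p_1 = 34·43 + 1 = 1463, q_1 = 34·1 + 0 = 34 → 1463/34
APPEND 16: p_2 = 16·1463 + 43 = 23451, q_2 = 16·34 + 1 = 545 → 23451/545
APPEND 1: p_3 = 1·23451 + 1463 = 24914, q_3 = 1·545 + 34 = 579 → 24914/579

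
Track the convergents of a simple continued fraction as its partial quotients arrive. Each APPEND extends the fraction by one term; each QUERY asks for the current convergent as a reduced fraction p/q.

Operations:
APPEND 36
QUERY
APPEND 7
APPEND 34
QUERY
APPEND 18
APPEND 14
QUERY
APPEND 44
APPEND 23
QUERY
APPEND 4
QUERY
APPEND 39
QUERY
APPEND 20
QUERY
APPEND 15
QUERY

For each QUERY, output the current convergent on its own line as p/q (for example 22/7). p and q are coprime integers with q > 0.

36/1
8638/239
2188956/60565
2220994379/61451452
8980447317/248474977
352458439742/9751975555
7058149242157/195287986077
106224697072097/2939071766710

APPEND 36: p_0 = 36·1 + 0 = 36, q_0 = 36·0 + 1 = 1 → 36/1
APPEND 7: p_1 = 7·36 + 1 = 253, q_1 = 7·1 + 0 = 7 → 253/7
APPEND 34: p_2 = 34·253 + 36 = 8638, q_2 = 34·7 + 1 = 239 → 8638/239
APPEND 18: p_3 = 18·8638 + 253 = 155737, q_3 = 18·239 + 7 = 4309 → 155737/4309
APPEND 14: p_4 = 14·155737 + 8638 = 2188956, q_4 = 14·4309 + 239 = 60565 → 2188956/60565
APPEND 44: p_5 = 44·2188956 + 155737 = 96469801, q_5 = 44·60565 + 4309 = 2669169 → 96469801/2669169
APPEND 23: p_6 = 23·96469801 + 2188956 = 2220994379, q_6 = 23·2669169 + 60565 = 61451452 → 2220994379/61451452
APPEND 4: p_7 = 4·2220994379 + 96469801 = 8980447317, q_7 = 4·61451452 + 2669169 = 248474977 → 8980447317/248474977
APPEND 39: p_8 = 39·8980447317 + 2220994379 = 352458439742, q_8 = 39·248474977 + 61451452 = 9751975555 → 352458439742/9751975555
APPEND 20: p_9 = 20·352458439742 + 8980447317 = 7058149242157, q_9 = 20·9751975555 + 248474977 = 195287986077 → 7058149242157/195287986077
APPEND 15: p_10 = 15·7058149242157 + 352458439742 = 106224697072097, q_10 = 15·195287986077 + 9751975555 = 2939071766710 → 106224697072097/2939071766710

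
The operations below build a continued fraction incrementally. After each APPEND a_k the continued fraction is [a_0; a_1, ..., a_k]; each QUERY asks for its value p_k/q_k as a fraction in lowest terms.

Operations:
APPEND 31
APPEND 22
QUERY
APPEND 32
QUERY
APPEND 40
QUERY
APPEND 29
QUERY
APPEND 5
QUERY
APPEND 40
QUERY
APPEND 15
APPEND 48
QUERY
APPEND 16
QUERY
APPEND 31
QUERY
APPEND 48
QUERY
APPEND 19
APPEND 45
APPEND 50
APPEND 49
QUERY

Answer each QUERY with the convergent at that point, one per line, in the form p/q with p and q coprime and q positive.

683/22
21887/705
876163/28222
25430614/819143
128029233/4123937
5146599934/165776623
3716843955598/119722894159
59546830317811/1918057079826
1849668583807739/59579492368765
88843638853089283/2861733690780546
186685742815540996008537/6013316053916324912062

APPEND 31: p_0 = 31·1 + 0 = 31, q_0 = 31·0 + 1 = 1 → 31/1
APPEND 22: p_1 = 22·31 + 1 = 683, q_1 = 22·1 + 0 = 22 → 683/22
APPEND 32: p_2 = 32·683 + 31 = 21887, q_2 = 32·22 + 1 = 705 → 21887/705
APPEND 40: p_3 = 40·21887 + 683 = 876163, q_3 = 40·705 + 22 = 28222 → 876163/28222
APPEND 29: p_4 = 29·876163 + 21887 = 25430614, q_4 = 29·28222 + 705 = 819143 → 25430614/819143
APPEND 5: p_5 = 5·25430614 + 876163 = 128029233, q_5 = 5·819143 + 28222 = 4123937 → 128029233/4123937
APPEND 40: p_6 = 40·128029233 + 25430614 = 5146599934, q_6 = 40·4123937 + 819143 = 165776623 → 5146599934/165776623
APPEND 15: p_7 = 15·5146599934 + 128029233 = 77327028243, q_7 = 15·165776623 + 4123937 = 2490773282 → 77327028243/2490773282
APPEND 48: p_8 = 48·77327028243 + 5146599934 = 3716843955598, q_8 = 48·2490773282 + 165776623 = 119722894159 → 3716843955598/119722894159
APPEND 16: p_9 = 16·3716843955598 + 77327028243 = 59546830317811, q_9 = 16·119722894159 + 2490773282 = 1918057079826 → 59546830317811/1918057079826
APPEND 31: p_10 = 31·59546830317811 + 3716843955598 = 1849668583807739, q_10 = 31·1918057079826 + 119722894159 = 59579492368765 → 1849668583807739/59579492368765
APPEND 48: p_11 = 48·1849668583807739 + 59546830317811 = 88843638853089283, q_11 = 48·59579492368765 + 1918057079826 = 2861733690780546 → 88843638853089283/2861733690780546
APPEND 19: p_12 = 19·88843638853089283 + 1849668583807739 = 1689878806792504116, q_12 = 19·2861733690780546 + 59579492368765 = 54432519617199139 → 1689878806792504116/54432519617199139
APPEND 45: p_13 = 45·1689878806792504116 + 88843638853089283 = 76133389944515774503, q_13 = 45·54432519617199139 + 2861733690780546 = 2452325116464741801 → 76133389944515774503/2452325116464741801
APPEND 50: p_14 = 50·76133389944515774503 + 1689878806792504116 = 3808359376032581229266, q_14 = 50·2452325116464741801 + 54432519617199139 = 122670688342854289189 → 3808359376032581229266/122670688342854289189
APPEND 49: p_15 = 49·3808359376032581229266 + 76133389944515774503 = 186685742815540996008537, q_15 = 49·122670688342854289189 + 2452325116464741801 = 6013316053916324912062 → 186685742815540996008537/6013316053916324912062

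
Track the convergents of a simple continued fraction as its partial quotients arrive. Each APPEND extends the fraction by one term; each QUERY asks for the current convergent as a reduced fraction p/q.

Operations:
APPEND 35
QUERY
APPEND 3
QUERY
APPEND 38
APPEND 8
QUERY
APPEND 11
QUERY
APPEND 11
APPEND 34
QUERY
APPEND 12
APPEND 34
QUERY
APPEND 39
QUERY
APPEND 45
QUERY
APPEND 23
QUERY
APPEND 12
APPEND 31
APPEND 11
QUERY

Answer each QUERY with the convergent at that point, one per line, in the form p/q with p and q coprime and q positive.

35/1
106/3
32610/923
362773/10268
137148615/3881882
56230569377/1591561352
2194642012196/62117589183
98815121118197/2796883074587
2274942427730727/64390428304684
9395182861534364979/265923146485283414

APPEND 35: p_0 = 35·1 + 0 = 35, q_0 = 35·0 + 1 = 1 → 35/1
APPEND 3: p_1 = 3·35 + 1 = 106, q_1 = 3·1 + 0 = 3 → 106/3
APPEND 38: p_2 = 38·106 + 35 = 4063, q_2 = 38·3 + 1 = 115 → 4063/115
APPEND 8: p_3 = 8·4063 + 106 = 32610, q_3 = 8·115 + 3 = 923 → 32610/923
APPEND 11: p_4 = 11·32610 + 4063 = 362773, q_4 = 11·923 + 115 = 10268 → 362773/10268
APPEND 11: p_5 = 11·362773 + 32610 = 4023113, q_5 = 11·10268 + 923 = 113871 → 4023113/113871
APPEND 34: p_6 = 34·4023113 + 362773 = 137148615, q_6 = 34·113871 + 10268 = 3881882 → 137148615/3881882
APPEND 12: p_7 = 12·137148615 + 4023113 = 1649806493, q_7 = 12·3881882 + 113871 = 46696455 → 1649806493/46696455
APPEND 34: p_8 = 34·1649806493 + 137148615 = 56230569377, q_8 = 34·46696455 + 3881882 = 1591561352 → 56230569377/1591561352
APPEND 39: p_9 = 39·56230569377 + 1649806493 = 2194642012196, q_9 = 39·1591561352 + 46696455 = 62117589183 → 2194642012196/62117589183
APPEND 45: p_10 = 45·2194642012196 + 56230569377 = 98815121118197, q_10 = 45·62117589183 + 1591561352 = 2796883074587 → 98815121118197/2796883074587
APPEND 23: p_11 = 23·98815121118197 + 2194642012196 = 2274942427730727, q_11 = 23·2796883074587 + 62117589183 = 64390428304684 → 2274942427730727/64390428304684
APPEND 12: p_12 = 12·2274942427730727 + 98815121118197 = 27398124253886921, q_12 = 12·64390428304684 + 2796883074587 = 775482022730795 → 27398124253886921/775482022730795
APPEND 31: p_13 = 31·27398124253886921 + 2274942427730727 = 851616794298225278, q_13 = 31·775482022730795 + 64390428304684 = 24104333132959329 → 851616794298225278/24104333132959329
APPEND 11: p_14 = 11·851616794298225278 + 27398124253886921 = 9395182861534364979, q_14 = 11·24104333132959329 + 775482022730795 = 265923146485283414 → 9395182861534364979/265923146485283414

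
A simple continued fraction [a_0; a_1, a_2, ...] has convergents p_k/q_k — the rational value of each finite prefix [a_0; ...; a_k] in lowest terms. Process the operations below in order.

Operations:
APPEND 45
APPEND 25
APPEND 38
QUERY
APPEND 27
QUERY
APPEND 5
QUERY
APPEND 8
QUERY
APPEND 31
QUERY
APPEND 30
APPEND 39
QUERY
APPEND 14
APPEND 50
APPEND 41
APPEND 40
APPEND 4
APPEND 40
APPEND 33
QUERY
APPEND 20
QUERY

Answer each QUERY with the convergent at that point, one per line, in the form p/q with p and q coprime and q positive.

APPEND 45: p_0 = 45·1 + 0 = 45, q_0 = 45·0 + 1 = 1 → 45/1
APPEND 25: p_1 = 25·45 + 1 = 1126, q_1 = 25·1 + 0 = 25 → 1126/25
APPEND 38: p_2 = 38·1126 + 45 = 42833, q_2 = 38·25 + 1 = 951 → 42833/951
APPEND 27: p_3 = 27·42833 + 1126 = 1157617, q_3 = 27·951 + 25 = 25702 → 1157617/25702
APPEND 5: p_4 = 5·1157617 + 42833 = 5830918, q_4 = 5·25702 + 951 = 129461 → 5830918/129461
APPEND 8: p_5 = 8·5830918 + 1157617 = 47804961, q_5 = 8·129461 + 25702 = 1061390 → 47804961/1061390
APPEND 31: p_6 = 31·47804961 + 5830918 = 1487784709, q_6 = 31·1061390 + 129461 = 33032551 → 1487784709/33032551
APPEND 30: p_7 = 30·1487784709 + 47804961 = 44681346231, q_7 = 30·33032551 + 1061390 = 992037920 → 44681346231/992037920
APPEND 39: p_8 = 39·44681346231 + 1487784709 = 1744060287718, q_8 = 39·992037920 + 33032551 = 38722511431 → 1744060287718/38722511431
APPEND 14: p_9 = 14·1744060287718 + 44681346231 = 24461525374283, q_9 = 14·38722511431 + 992037920 = 543107197954 → 24461525374283/543107197954
APPEND 50: p_10 = 50·24461525374283 + 1744060287718 = 1224820329001868, q_10 = 50·543107197954 + 38722511431 = 27194082409131 → 1224820329001868/27194082409131
APPEND 41: p_11 = 41·1224820329001868 + 24461525374283 = 50242095014450871, q_11 = 41·27194082409131 + 543107197954 = 1115500485972325 → 50242095014450871/1115500485972325
APPEND 40: p_12 = 40·50242095014450871 + 1224820329001868 = 2010908620907036708, q_12 = 40·1115500485972325 + 27194082409131 = 44647213521302131 → 2010908620907036708/44647213521302131
APPEND 4: p_13 = 4·2010908620907036708 + 50242095014450871 = 8093876578642597703, q_13 = 4·44647213521302131 + 1115500485972325 = 179704354571180849 → 8093876578642597703/179704354571180849
APPEND 40: p_14 = 40·8093876578642597703 + 2010908620907036708 = 325765971766610944828, q_14 = 40·179704354571180849 + 44647213521302131 = 7232821396368536091 → 325765971766610944828/7232821396368536091
APPEND 33: p_15 = 33·325765971766610944828 + 8093876578642597703 = 10758370944876803777027, q_15 = 33·7232821396368536091 + 179704354571180849 = 238862810434732871852 → 10758370944876803777027/238862810434732871852
APPEND 20: p_16 = 20·10758370944876803777027 + 325765971766610944828 = 215493184869302686485368, q_16 = 20·238862810434732871852 + 7232821396368536091 = 4784489030091025973131 → 215493184869302686485368/4784489030091025973131

42833/951
1157617/25702
5830918/129461
47804961/1061390
1487784709/33032551
1744060287718/38722511431
10758370944876803777027/238862810434732871852
215493184869302686485368/4784489030091025973131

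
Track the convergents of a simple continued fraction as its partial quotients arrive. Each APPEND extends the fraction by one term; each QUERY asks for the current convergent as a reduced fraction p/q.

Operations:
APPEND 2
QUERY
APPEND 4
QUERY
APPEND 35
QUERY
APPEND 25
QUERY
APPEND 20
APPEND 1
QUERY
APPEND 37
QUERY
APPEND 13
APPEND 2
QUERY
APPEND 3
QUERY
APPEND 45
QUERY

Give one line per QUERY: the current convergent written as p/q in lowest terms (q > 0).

2/1
9/4
317/141
7934/3529
166931/74250
6335444/2817971
171390850/76233717
596700253/265409024
27022902235/12019639797

APPEND 2: p_0 = 2·1 + 0 = 2, q_0 = 2·0 + 1 = 1 → 2/1
APPEND 4: p_1 = 4·2 + 1 = 9, q_1 = 4·1 + 0 = 4 → 9/4
APPEND 35: p_2 = 35·9 + 2 = 317, q_2 = 35·4 + 1 = 141 → 317/141
APPEND 25: p_3 = 25·317 + 9 = 7934, q_3 = 25·141 + 4 = 3529 → 7934/3529
APPEND 20: p_4 = 20·7934 + 317 = 158997, q_4 = 20·3529 + 141 = 70721 → 158997/70721
APPEND 1: p_5 = 1·158997 + 7934 = 166931, q_5 = 1·70721 + 3529 = 74250 → 166931/74250
APPEND 37: p_6 = 37·166931 + 158997 = 6335444, q_6 = 37·74250 + 70721 = 2817971 → 6335444/2817971
APPEND 13: p_7 = 13·6335444 + 166931 = 82527703, q_7 = 13·2817971 + 74250 = 36707873 → 82527703/36707873
APPEND 2: p_8 = 2·82527703 + 6335444 = 171390850, q_8 = 2·36707873 + 2817971 = 76233717 → 171390850/76233717
APPEND 3: p_9 = 3·171390850 + 82527703 = 596700253, q_9 = 3·76233717 + 36707873 = 265409024 → 596700253/265409024
APPEND 45: p_10 = 45·596700253 + 171390850 = 27022902235, q_10 = 45·265409024 + 76233717 = 12019639797 → 27022902235/12019639797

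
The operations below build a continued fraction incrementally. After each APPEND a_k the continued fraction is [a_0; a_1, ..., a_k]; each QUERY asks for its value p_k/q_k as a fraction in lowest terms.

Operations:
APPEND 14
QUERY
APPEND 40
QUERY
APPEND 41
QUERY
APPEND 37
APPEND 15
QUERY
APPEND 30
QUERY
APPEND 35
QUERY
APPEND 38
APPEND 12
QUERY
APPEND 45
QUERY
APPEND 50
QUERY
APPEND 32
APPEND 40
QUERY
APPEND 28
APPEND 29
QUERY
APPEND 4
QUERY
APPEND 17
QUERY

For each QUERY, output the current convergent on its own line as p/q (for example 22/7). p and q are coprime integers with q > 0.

APPEND 14: p_0 = 14·1 + 0 = 14, q_0 = 14·0 + 1 = 1 → 14/1
APPEND 40: p_1 = 40·14 + 1 = 561, q_1 = 40·1 + 0 = 40 → 561/40
APPEND 41: p_2 = 41·561 + 14 = 23015, q_2 = 41·40 + 1 = 1641 → 23015/1641
APPEND 37: p_3 = 37·23015 + 561 = 852116, q_3 = 37·1641 + 40 = 60757 → 852116/60757
APPEND 15: p_4 = 15·852116 + 23015 = 12804755, q_4 = 15·60757 + 1641 = 912996 → 12804755/912996
APPEND 30: p_5 = 30·12804755 + 852116 = 384994766, q_5 = 30·912996 + 60757 = 27450637 → 384994766/27450637
APPEND 35: p_6 = 35·384994766 + 12804755 = 13487621565, q_6 = 35·27450637 + 912996 = 961685291 → 13487621565/961685291
APPEND 38: p_7 = 38·13487621565 + 384994766 = 512914614236, q_7 = 38·961685291 + 27450637 = 36571491695 → 512914614236/36571491695
APPEND 12: p_8 = 12·512914614236 + 13487621565 = 6168462992397, q_8 = 12·36571491695 + 961685291 = 439819585631 → 6168462992397/439819585631
APPEND 45: p_9 = 45·6168462992397 + 512914614236 = 278093749272101, q_9 = 45·439819585631 + 36571491695 = 19828452845090 → 278093749272101/19828452845090
APPEND 50: p_10 = 50·278093749272101 + 6168462992397 = 13910855926597447, q_10 = 50·19828452845090 + 439819585631 = 991862461840131 → 13910855926597447/991862461840131
APPEND 32: p_11 = 32·13910855926597447 + 278093749272101 = 445425483400390405, q_11 = 32·991862461840131 + 19828452845090 = 31759427231729282 → 445425483400390405/31759427231729282
APPEND 40: p_12 = 40·445425483400390405 + 13910855926597447 = 17830930191942213647, q_12 = 40·31759427231729282 + 991862461840131 = 1271368951731011411 → 17830930191942213647/1271368951731011411
APPEND 28: p_13 = 28·17830930191942213647 + 445425483400390405 = 499711470857782372521, q_13 = 28·1271368951731011411 + 31759427231729282 = 35630090075700048790 → 499711470857782372521/35630090075700048790
APPEND 29: p_14 = 29·499711470857782372521 + 17830930191942213647 = 14509463585067631016756, q_14 = 29·35630090075700048790 + 1271368951731011411 = 1034543981147032426321 → 14509463585067631016756/1034543981147032426321
APPEND 4: p_15 = 4·14509463585067631016756 + 499711470857782372521 = 58537565811128306439545, q_15 = 4·1034543981147032426321 + 35630090075700048790 = 4173806014663829754074 → 58537565811128306439545/4173806014663829754074
APPEND 17: p_16 = 17·58537565811128306439545 + 14509463585067631016756 = 1009648082374248840489021, q_16 = 17·4173806014663829754074 + 1034543981147032426321 = 71989246230432138245579 → 1009648082374248840489021/71989246230432138245579

14/1
561/40
23015/1641
12804755/912996
384994766/27450637
13487621565/961685291
6168462992397/439819585631
278093749272101/19828452845090
13910855926597447/991862461840131
17830930191942213647/1271368951731011411
14509463585067631016756/1034543981147032426321
58537565811128306439545/4173806014663829754074
1009648082374248840489021/71989246230432138245579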